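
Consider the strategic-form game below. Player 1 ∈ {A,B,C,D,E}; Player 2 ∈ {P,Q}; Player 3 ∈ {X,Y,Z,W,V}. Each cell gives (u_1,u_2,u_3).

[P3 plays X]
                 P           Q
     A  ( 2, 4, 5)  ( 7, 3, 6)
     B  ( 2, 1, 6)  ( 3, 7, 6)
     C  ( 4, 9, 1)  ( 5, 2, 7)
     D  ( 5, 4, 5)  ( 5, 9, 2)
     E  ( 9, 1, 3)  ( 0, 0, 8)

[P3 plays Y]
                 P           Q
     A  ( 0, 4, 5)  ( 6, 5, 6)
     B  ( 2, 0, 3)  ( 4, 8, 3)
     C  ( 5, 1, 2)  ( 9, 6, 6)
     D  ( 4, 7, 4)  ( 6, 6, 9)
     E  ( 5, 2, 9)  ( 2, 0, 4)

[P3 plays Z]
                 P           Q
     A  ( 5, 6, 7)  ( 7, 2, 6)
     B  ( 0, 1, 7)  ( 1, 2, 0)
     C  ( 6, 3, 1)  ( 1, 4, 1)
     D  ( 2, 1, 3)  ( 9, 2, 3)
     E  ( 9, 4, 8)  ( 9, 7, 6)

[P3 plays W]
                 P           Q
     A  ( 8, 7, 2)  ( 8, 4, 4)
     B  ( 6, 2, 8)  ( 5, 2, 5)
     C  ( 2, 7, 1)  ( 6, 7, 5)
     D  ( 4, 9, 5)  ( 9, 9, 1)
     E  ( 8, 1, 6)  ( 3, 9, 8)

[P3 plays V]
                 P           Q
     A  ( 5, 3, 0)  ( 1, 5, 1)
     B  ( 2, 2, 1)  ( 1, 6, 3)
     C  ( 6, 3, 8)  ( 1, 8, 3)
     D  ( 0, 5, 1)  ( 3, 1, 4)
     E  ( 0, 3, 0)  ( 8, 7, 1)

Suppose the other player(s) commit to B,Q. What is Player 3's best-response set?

u_3(X vs B,Q) = 6
u_3(Y vs B,Q) = 3
u_3(Z vs B,Q) = 0
u_3(W vs B,Q) = 5
u_3(V vs B,Q) = 3
max payoff 6 at {X}

argmax u_3 = {X}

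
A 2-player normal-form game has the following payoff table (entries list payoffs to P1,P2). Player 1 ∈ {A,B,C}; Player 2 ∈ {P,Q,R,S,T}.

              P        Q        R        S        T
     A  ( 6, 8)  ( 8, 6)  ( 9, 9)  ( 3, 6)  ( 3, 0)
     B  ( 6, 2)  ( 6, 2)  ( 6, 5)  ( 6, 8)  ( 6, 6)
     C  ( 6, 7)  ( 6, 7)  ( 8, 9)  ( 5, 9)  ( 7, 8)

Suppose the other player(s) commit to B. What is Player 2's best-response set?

u_2(P vs B) = 2
u_2(Q vs B) = 2
u_2(R vs B) = 5
u_2(S vs B) = 8
u_2(T vs B) = 6
max payoff 8 at {S}

argmax u_2 = {S}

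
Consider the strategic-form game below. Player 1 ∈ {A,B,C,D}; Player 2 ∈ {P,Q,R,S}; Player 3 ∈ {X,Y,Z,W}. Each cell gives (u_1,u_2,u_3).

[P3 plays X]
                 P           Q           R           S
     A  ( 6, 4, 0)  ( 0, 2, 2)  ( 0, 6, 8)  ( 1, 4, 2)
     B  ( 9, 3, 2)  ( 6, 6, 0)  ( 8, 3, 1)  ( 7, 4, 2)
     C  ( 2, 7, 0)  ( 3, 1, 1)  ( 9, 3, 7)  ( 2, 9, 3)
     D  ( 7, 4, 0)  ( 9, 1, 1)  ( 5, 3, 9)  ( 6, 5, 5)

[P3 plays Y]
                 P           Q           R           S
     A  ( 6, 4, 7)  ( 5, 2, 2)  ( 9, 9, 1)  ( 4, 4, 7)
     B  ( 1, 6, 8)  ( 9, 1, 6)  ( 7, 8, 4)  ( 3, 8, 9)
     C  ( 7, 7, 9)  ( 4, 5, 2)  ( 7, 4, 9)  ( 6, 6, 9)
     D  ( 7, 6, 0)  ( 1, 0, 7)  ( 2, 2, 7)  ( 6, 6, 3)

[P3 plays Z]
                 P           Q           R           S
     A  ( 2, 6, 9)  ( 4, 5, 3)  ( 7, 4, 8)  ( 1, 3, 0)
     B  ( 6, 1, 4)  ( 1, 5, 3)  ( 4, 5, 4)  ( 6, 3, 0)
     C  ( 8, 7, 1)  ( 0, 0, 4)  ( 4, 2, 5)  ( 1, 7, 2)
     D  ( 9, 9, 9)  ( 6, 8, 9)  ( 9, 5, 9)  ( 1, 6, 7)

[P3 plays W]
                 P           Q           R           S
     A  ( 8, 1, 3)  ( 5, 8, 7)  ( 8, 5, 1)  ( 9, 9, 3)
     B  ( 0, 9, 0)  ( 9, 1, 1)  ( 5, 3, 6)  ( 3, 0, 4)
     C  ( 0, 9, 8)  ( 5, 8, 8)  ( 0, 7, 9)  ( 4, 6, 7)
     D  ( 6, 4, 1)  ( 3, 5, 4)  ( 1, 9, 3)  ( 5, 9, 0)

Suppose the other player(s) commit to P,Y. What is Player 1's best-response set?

u_1(A vs P,Y) = 6
u_1(B vs P,Y) = 1
u_1(C vs P,Y) = 7
u_1(D vs P,Y) = 7
max payoff 7 at {C,D}

argmax u_1 = {C,D}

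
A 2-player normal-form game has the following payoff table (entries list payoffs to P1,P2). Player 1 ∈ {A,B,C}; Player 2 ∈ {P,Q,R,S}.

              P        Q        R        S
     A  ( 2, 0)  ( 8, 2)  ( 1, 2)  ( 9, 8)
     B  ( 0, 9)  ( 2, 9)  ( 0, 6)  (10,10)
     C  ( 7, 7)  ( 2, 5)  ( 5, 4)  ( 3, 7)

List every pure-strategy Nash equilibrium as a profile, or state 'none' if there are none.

Nash profiles: (B,S), (C,P)

(A,P): not NE [P1→C gives 7>2; P2→S gives 8>0]
(A,Q): not NE [P2→S gives 8>2]
(A,R): not NE [P1→C gives 5>1; P2→S gives 8>2]
(A,S): not NE [P1→B gives 10>9]
(B,P): not NE [P1→C gives 7>0; P2→S gives 10>9]
(B,Q): not NE [P1→A gives 8>2; P2→S gives 10>9]
(B,R): not NE [P1→C gives 5>0; P2→S gives 10>6]
(B,S): NE
(C,P): NE
(C,Q): not NE [P1→A gives 8>2; P2→S gives 7>5]
(C,R): not NE [P2→S gives 7>4]
(C,S): not NE [P1→B gives 10>3]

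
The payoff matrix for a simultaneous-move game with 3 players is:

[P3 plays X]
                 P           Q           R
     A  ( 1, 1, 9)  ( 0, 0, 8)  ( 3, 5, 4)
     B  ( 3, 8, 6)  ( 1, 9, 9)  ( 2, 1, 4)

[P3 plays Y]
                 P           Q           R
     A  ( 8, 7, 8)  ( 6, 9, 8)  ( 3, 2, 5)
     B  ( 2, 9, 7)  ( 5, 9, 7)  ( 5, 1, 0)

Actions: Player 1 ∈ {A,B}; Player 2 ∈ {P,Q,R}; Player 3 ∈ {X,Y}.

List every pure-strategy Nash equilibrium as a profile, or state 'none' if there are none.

(A,P,X): not NE [P1→B gives 3>1; P2→R gives 5>1]
(A,P,Y): not NE [P2→Q gives 9>7; P3→X gives 9>8]
(A,Q,X): not NE [P1→B gives 1>0; P2→R gives 5>0]
(A,Q,Y): NE
(A,R,X): not NE [P3→Y gives 5>4]
(A,R,Y): not NE [P1→B gives 5>3; P2→Q gives 9>2]
(B,P,X): not NE [P2→Q gives 9>8; P3→Y gives 7>6]
(B,P,Y): not NE [P1→A gives 8>2]
(B,Q,X): NE
(B,Q,Y): not NE [P1→A gives 6>5; P3→X gives 9>7]
(B,R,X): not NE [P1→A gives 3>2; P2→Q gives 9>1]
(B,R,Y): not NE [P2→Q gives 9>1; P3→X gives 4>0]

PSNE = {(A,Q,Y), (B,Q,X)}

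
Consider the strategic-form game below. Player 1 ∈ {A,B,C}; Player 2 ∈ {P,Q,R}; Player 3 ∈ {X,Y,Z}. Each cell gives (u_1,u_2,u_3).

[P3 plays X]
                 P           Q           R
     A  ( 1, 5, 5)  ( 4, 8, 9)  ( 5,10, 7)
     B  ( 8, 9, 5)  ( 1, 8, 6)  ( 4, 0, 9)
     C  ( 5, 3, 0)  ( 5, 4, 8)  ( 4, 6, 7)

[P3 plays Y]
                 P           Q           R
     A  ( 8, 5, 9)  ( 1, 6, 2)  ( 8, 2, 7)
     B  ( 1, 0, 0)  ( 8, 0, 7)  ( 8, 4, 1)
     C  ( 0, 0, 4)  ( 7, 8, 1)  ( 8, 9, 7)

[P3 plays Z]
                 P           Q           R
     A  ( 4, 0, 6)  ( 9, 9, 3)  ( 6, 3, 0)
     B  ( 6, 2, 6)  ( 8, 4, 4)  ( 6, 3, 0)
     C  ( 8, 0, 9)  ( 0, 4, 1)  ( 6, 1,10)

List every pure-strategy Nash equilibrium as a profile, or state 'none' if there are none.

PSNE = {(A,R,X)}

(A,P,X): not NE [P1→B gives 8>1; P2→R gives 10>5; P3→Y gives 9>5]
(A,P,Y): not NE [P2→Q gives 6>5]
(A,P,Z): not NE [P1→C gives 8>4; P2→Q gives 9>0; P3→Y gives 9>6]
(A,Q,X): not NE [P1→C gives 5>4; P2→R gives 10>8]
(A,Q,Y): not NE [P1→B gives 8>1; P3→X gives 9>2]
(A,Q,Z): not NE [P3→X gives 9>3]
(A,R,X): NE
(A,R,Y): not NE [P2→Q gives 6>2]
(A,R,Z): not NE [P2→Q gives 9>3; P3→Y gives 7>0]
(B,P,X): not NE [P3→Z gives 6>5]
(B,P,Y): not NE [P1→A gives 8>1; P2→R gives 4>0; P3→Z gives 6>0]
(B,P,Z): not NE [P1→C gives 8>6; P2→Q gives 4>2]
(B,Q,X): not NE [P1→C gives 5>1; P2→P gives 9>8; P3→Y gives 7>6]
(B,Q,Y): not NE [P2→R gives 4>0]
(B,Q,Z): not NE [P1→A gives 9>8; P3→Y gives 7>4]
(B,R,X): not NE [P1→A gives 5>4; P2→P gives 9>0]
(B,R,Y): not NE [P3→X gives 9>1]
(B,R,Z): not NE [P2→Q gives 4>3; P3→X gives 9>0]
(C,P,X): not NE [P1→B gives 8>5; P2→R gives 6>3; P3→Z gives 9>0]
(C,P,Y): not NE [P1→A gives 8>0; P2→R gives 9>0; P3→Z gives 9>4]
(C,P,Z): not NE [P2→Q gives 4>0]
(C,Q,X): not NE [P2→R gives 6>4]
(C,Q,Y): not NE [P1→B gives 8>7; P2→R gives 9>8; P3→X gives 8>1]
(C,Q,Z): not NE [P1→A gives 9>0; P3→X gives 8>1]
(C,R,X): not NE [P1→A gives 5>4; P3→Z gives 10>7]
(C,R,Y): not NE [P3→Z gives 10>7]
(C,R,Z): not NE [P2→Q gives 4>1]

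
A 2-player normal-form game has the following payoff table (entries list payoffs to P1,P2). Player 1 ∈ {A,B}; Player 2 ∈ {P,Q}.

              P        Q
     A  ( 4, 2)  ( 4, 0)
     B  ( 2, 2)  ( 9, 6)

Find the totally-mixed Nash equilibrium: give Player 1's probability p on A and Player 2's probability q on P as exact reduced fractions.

P1 indiff ⇒ q·4+(1-q)·4 = q·2+(1-q)·9 ⇒ q(2) = (1-q)(5) ⇒ q = 5/7
P2 indiff ⇒ p·2+(1-p)·2 = p·0+(1-p)·6 ⇒ p(2) = (1-p)(4) ⇒ p = 2/3

(p,q) = (2/3, 5/7)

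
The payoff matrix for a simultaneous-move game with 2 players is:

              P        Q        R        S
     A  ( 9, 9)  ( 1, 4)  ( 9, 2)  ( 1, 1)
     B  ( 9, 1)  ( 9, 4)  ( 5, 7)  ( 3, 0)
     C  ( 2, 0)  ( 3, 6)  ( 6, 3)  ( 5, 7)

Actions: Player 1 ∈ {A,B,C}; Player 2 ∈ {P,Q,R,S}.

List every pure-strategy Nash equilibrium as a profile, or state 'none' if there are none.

PSNE = {(A,P), (C,S)}

(A,P): NE
(A,Q): not NE [P1→B gives 9>1; P2→P gives 9>4]
(A,R): not NE [P2→P gives 9>2]
(A,S): not NE [P1→C gives 5>1; P2→P gives 9>1]
(B,P): not NE [P2→R gives 7>1]
(B,Q): not NE [P2→R gives 7>4]
(B,R): not NE [P1→A gives 9>5]
(B,S): not NE [P1→C gives 5>3; P2→R gives 7>0]
(C,P): not NE [P1→B gives 9>2; P2→S gives 7>0]
(C,Q): not NE [P1→B gives 9>3; P2→S gives 7>6]
(C,R): not NE [P1→A gives 9>6; P2→S gives 7>3]
(C,S): NE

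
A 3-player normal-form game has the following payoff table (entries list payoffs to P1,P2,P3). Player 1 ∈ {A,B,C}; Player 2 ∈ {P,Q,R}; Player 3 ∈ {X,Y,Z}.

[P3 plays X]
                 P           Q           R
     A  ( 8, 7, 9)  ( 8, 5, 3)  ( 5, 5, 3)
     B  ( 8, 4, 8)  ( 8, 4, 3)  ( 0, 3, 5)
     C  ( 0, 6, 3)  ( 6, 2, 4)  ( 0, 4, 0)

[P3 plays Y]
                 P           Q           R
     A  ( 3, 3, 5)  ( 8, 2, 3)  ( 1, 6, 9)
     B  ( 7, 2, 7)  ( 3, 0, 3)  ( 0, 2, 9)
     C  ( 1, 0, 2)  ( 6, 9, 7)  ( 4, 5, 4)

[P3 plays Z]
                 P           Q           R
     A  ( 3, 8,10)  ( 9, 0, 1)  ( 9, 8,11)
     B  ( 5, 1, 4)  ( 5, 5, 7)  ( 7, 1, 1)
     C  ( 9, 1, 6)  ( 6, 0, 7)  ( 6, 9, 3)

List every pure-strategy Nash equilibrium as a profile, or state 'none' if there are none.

PSNE = {(A,R,Z), (B,P,X)}

(A,P,X): not NE [P3→Z gives 10>9]
(A,P,Y): not NE [P1→B gives 7>3; P2→R gives 6>3; P3→Z gives 10>5]
(A,P,Z): not NE [P1→C gives 9>3]
(A,Q,X): not NE [P2→P gives 7>5]
(A,Q,Y): not NE [P2→R gives 6>2]
(A,Q,Z): not NE [P2→R gives 8>0; P3→Y gives 3>1]
(A,R,X): not NE [P2→P gives 7>5; P3→Z gives 11>3]
(A,R,Y): not NE [P1→C gives 4>1; P3→Z gives 11>9]
(A,R,Z): NE
(B,P,X): NE
(B,P,Y): not NE [P3→X gives 8>7]
(B,P,Z): not NE [P1→C gives 9>5; P2→Q gives 5>1; P3→X gives 8>4]
(B,Q,X): not NE [P3→Z gives 7>3]
(B,Q,Y): not NE [P1→A gives 8>3; P2→R gives 2>0; P3→Z gives 7>3]
(B,Q,Z): not NE [P1→A gives 9>5]
(B,R,X): not NE [P1→A gives 5>0; P2→Q gives 4>3; P3→Y gives 9>5]
(B,R,Y): not NE [P1→C gives 4>0]
(B,R,Z): not NE [P1→A gives 9>7; P2→Q gives 5>1; P3→Y gives 9>1]
(C,P,X): not NE [P1→B gives 8>0; P3→Z gives 6>3]
(C,P,Y): not NE [P1→B gives 7>1; P2→Q gives 9>0; P3→Z gives 6>2]
(C,P,Z): not NE [P2→R gives 9>1]
(C,Q,X): not NE [P1→B gives 8>6; P2→P gives 6>2; P3→Z gives 7>4]
(C,Q,Y): not NE [P1→A gives 8>6]
(C,Q,Z): not NE [P1→A gives 9>6; P2→R gives 9>0]
(C,R,X): not NE [P1→A gives 5>0; P2→P gives 6>4; P3→Y gives 4>0]
(C,R,Y): not NE [P2→Q gives 9>5]
(C,R,Z): not NE [P1→A gives 9>6; P3→Y gives 4>3]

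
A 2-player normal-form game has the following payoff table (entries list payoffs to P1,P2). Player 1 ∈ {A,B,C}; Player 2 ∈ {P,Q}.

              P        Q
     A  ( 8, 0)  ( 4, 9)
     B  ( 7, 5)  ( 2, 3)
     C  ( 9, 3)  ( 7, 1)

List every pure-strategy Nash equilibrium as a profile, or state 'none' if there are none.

(A,P): not NE [P1→C gives 9>8; P2→Q gives 9>0]
(A,Q): not NE [P1→C gives 7>4]
(B,P): not NE [P1→C gives 9>7]
(B,Q): not NE [P1→C gives 7>2; P2→P gives 5>3]
(C,P): NE
(C,Q): not NE [P2→P gives 3>1]

PSNE = {(C,P)}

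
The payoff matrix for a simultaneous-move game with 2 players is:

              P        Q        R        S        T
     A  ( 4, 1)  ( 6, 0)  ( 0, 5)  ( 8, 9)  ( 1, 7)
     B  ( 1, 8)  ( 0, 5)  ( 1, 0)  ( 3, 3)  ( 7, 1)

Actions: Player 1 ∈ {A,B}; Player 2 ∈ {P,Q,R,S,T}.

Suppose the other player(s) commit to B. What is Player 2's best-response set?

u_2(P vs B) = 8
u_2(Q vs B) = 5
u_2(R vs B) = 0
u_2(S vs B) = 3
u_2(T vs B) = 1
max payoff 8 at {P}

argmax u_2 = {P}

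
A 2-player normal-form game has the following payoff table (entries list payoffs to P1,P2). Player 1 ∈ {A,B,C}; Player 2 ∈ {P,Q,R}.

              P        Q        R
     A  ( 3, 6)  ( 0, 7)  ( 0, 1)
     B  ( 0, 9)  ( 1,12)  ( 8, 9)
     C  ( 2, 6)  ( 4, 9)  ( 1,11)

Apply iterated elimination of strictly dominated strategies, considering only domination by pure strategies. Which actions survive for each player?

P2 drop P (Q beats it: A:7>6 B:12>9 C:9>6)
P1 drop A (B beats it: Q:1>0 R:8>0)
P1→{B,C} P2→{Q,R}

Remaining: P1:{B,C} P2:{Q,R}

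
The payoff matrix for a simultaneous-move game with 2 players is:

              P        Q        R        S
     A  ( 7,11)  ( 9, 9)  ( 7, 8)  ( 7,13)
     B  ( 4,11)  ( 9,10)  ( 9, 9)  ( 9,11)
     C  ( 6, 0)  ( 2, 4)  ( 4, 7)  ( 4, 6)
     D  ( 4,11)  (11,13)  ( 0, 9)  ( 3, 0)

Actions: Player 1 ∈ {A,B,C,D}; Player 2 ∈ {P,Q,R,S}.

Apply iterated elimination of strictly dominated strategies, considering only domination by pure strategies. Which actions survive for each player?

P1 drop C (A beats it: P:7>6 Q:9>2 R:7>4 S:7>4)
P2 drop R (P beats it: A:11>8 B:11>9 D:11>9)
P1→{A,B,D} P2→{P,Q,S}

Survivors P1:{A,B,D} P2:{P,Q,S}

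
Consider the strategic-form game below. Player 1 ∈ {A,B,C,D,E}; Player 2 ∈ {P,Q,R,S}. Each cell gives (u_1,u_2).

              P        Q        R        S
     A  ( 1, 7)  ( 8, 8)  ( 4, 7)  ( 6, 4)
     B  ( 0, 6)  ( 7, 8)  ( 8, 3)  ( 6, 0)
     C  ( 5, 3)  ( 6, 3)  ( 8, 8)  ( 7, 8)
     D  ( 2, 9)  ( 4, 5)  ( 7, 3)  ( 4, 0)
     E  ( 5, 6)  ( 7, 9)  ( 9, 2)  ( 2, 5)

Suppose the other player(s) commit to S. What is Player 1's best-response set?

P1 best: {C}

u_1(A vs S) = 6
u_1(B vs S) = 6
u_1(C vs S) = 7
u_1(D vs S) = 4
u_1(E vs S) = 2
max payoff 7 at {C}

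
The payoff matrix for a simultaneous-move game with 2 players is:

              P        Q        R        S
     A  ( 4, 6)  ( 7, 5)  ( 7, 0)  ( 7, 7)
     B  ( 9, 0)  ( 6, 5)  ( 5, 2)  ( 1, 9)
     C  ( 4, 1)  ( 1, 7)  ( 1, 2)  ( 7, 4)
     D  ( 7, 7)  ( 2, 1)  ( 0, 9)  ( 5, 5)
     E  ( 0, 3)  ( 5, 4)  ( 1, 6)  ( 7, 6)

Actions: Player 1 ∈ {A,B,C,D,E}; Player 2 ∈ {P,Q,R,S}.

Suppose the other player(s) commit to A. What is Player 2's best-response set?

P2 best: {S}

u_2(P vs A) = 6
u_2(Q vs A) = 5
u_2(R vs A) = 0
u_2(S vs A) = 7
max payoff 7 at {S}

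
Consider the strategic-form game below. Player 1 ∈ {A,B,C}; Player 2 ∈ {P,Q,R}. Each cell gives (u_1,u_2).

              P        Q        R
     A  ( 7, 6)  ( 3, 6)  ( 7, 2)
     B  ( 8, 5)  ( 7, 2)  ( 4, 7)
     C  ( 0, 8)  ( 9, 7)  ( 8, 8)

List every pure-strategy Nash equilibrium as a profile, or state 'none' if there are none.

PSNE = {(C,R)}

(A,P): not NE [P1→B gives 8>7]
(A,Q): not NE [P1→C gives 9>3]
(A,R): not NE [P1→C gives 8>7; P2→Q gives 6>2]
(B,P): not NE [P2→R gives 7>5]
(B,Q): not NE [P1→C gives 9>7; P2→R gives 7>2]
(B,R): not NE [P1→C gives 8>4]
(C,P): not NE [P1→B gives 8>0]
(C,Q): not NE [P2→R gives 8>7]
(C,R): NE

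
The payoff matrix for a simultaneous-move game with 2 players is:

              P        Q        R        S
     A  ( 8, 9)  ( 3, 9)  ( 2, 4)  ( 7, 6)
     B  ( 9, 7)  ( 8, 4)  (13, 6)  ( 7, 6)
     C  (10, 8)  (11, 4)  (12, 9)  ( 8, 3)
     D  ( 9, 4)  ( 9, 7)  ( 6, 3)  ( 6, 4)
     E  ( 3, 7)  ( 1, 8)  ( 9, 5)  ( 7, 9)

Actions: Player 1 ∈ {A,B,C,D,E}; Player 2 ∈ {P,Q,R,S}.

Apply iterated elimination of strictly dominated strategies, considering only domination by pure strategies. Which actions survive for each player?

Remaining: P1:{B,C} P2:{P,R}

P1 drop A (C beats it: P:10>8 Q:11>3 R:12>2 S:8>7)
P1 drop D (C beats it: P:10>9 Q:11>9 R:12>6 S:8>6)
P1 drop E (C beats it: P:10>3 Q:11>1 R:12>9 S:8>7)
P2 drop Q (P beats it: B:7>4 C:8>4)
P2 drop S (P beats it: B:7>6 C:8>3)
P1→{B,C} P2→{P,R}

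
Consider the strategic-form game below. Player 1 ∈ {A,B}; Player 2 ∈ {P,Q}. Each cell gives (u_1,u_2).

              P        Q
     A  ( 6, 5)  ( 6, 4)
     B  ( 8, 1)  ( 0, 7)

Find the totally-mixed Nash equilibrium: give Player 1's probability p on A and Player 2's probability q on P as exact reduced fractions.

P1 mixes 6/7 on A; P2 mixes 3/4 on P

P1 indiff ⇒ q·6+(1-q)·6 = q·8+(1-q)·0 ⇒ q(-2) = (1-q)(-6) ⇒ q = 3/4
P2 indiff ⇒ p·5+(1-p)·1 = p·4+(1-p)·7 ⇒ p(1) = (1-p)(6) ⇒ p = 6/7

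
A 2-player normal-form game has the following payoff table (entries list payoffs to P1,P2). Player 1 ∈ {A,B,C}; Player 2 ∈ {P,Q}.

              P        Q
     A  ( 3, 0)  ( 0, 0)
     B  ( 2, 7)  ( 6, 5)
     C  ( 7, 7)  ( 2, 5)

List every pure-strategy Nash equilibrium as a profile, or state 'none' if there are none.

PSNE = {(C,P)}

(A,P): not NE [P1→C gives 7>3]
(A,Q): not NE [P1→B gives 6>0]
(B,P): not NE [P1→C gives 7>2]
(B,Q): not NE [P2→P gives 7>5]
(C,P): NE
(C,Q): not NE [P1→B gives 6>2; P2→P gives 7>5]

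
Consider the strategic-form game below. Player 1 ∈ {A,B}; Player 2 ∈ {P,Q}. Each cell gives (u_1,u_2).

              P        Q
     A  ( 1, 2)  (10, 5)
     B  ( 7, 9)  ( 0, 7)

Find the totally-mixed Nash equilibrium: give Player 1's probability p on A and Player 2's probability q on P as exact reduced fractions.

P1 indiff ⇒ q·1+(1-q)·10 = q·7+(1-q)·0 ⇒ q(-6) = (1-q)(-10) ⇒ q = 5/8
P2 indiff ⇒ p·2+(1-p)·9 = p·5+(1-p)·7 ⇒ p(-3) = (1-p)(-2) ⇒ p = 2/5

(p,q) = (2/5, 5/8)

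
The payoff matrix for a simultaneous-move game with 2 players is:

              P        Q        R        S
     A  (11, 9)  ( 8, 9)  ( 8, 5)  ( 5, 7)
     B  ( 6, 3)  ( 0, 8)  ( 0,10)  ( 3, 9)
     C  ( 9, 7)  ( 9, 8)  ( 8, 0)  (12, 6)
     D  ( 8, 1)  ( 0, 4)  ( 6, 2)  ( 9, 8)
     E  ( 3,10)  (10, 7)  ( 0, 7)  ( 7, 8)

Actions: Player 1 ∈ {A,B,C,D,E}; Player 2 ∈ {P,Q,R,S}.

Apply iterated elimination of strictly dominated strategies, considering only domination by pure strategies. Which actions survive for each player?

P1 drop B (A beats it: P:11>6 Q:8>0 R:8>0 S:5>3)
P1 drop D (C beats it: P:9>8 Q:9>0 R:8>6 S:12>9)
P2 drop R (P beats it: A:9>5 C:7>0 E:10>7)
P2 drop S (P beats it: A:9>7 C:7>6 E:10>8)
P1→{A,C,E} P2→{P,Q}

IESDS → P1:{A,C,E} P2:{P,Q}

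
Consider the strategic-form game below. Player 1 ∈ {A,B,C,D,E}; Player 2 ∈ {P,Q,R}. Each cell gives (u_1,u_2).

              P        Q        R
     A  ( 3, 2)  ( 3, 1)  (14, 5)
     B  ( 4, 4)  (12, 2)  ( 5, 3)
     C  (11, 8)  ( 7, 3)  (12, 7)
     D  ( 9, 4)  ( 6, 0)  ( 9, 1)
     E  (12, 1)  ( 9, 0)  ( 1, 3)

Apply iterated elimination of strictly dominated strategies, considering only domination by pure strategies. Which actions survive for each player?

IESDS → P1:{A,C,E} P2:{P,R}

P1 drop D (C beats it: P:11>9 Q:7>6 R:12>9)
P2 drop Q (P beats it: A:2>1 B:4>2 C:8>3 E:1>0)
P1 drop B (C beats it: P:11>4 R:12>5)
P1→{A,C,E} P2→{P,R}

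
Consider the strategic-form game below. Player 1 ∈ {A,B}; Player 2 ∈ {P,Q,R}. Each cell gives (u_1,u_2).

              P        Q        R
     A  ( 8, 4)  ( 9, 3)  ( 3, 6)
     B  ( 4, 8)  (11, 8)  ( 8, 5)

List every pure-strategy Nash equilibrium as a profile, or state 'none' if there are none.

(A,P): not NE [P2→R gives 6>4]
(A,Q): not NE [P1→B gives 11>9; P2→R gives 6>3]
(A,R): not NE [P1→B gives 8>3]
(B,P): not NE [P1→A gives 8>4]
(B,Q): NE
(B,R): not NE [P2→Q gives 8>5]

Nash profiles: (B,Q)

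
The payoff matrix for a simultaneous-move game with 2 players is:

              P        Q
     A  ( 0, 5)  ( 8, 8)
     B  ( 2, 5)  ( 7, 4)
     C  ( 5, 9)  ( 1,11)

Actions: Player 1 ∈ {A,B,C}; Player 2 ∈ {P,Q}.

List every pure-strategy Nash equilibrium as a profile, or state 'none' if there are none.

Nash profiles: (A,Q)

(A,P): not NE [P1→C gives 5>0; P2→Q gives 8>5]
(A,Q): NE
(B,P): not NE [P1→C gives 5>2]
(B,Q): not NE [P1→A gives 8>7; P2→P gives 5>4]
(C,P): not NE [P2→Q gives 11>9]
(C,Q): not NE [P1→A gives 8>1]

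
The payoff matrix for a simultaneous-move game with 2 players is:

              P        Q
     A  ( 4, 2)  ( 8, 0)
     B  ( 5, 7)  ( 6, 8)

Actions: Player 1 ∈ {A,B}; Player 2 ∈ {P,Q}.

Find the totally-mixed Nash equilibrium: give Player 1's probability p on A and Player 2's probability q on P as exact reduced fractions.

p=1/3, q=2/3

P1 indiff ⇒ q·4+(1-q)·8 = q·5+(1-q)·6 ⇒ q(-1) = (1-q)(-2) ⇒ q = 2/3
P2 indiff ⇒ p·2+(1-p)·7 = p·0+(1-p)·8 ⇒ p(2) = (1-p)(1) ⇒ p = 1/3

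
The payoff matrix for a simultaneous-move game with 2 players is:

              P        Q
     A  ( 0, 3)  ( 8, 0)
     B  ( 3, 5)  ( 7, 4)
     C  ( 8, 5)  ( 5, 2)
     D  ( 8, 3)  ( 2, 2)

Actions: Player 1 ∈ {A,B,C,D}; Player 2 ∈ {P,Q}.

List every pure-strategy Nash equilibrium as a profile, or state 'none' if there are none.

Nash profiles: (C,P), (D,P)

(A,P): not NE [P1→D gives 8>0]
(A,Q): not NE [P2→P gives 3>0]
(B,P): not NE [P1→D gives 8>3]
(B,Q): not NE [P1→A gives 8>7; P2→P gives 5>4]
(C,P): NE
(C,Q): not NE [P1→A gives 8>5; P2→P gives 5>2]
(D,P): NE
(D,Q): not NE [P1→A gives 8>2; P2→P gives 3>2]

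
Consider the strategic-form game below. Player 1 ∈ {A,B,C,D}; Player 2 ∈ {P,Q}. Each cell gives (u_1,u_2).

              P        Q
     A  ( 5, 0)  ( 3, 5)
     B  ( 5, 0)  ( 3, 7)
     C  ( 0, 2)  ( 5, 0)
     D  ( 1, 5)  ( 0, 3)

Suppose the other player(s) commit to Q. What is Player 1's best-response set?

argmax u_1 = {C}

u_1(A vs Q) = 3
u_1(B vs Q) = 3
u_1(C vs Q) = 5
u_1(D vs Q) = 0
max payoff 5 at {C}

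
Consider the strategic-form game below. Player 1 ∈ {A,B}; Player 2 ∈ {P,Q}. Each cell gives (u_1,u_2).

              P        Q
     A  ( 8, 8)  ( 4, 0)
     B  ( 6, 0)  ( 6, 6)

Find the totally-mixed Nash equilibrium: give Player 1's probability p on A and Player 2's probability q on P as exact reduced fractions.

(p,q) = (3/7, 1/2)

P1 indiff ⇒ q·8+(1-q)·4 = q·6+(1-q)·6 ⇒ q(2) = (1-q)(2) ⇒ q = 1/2
P2 indiff ⇒ p·8+(1-p)·0 = p·0+(1-p)·6 ⇒ p(8) = (1-p)(6) ⇒ p = 3/7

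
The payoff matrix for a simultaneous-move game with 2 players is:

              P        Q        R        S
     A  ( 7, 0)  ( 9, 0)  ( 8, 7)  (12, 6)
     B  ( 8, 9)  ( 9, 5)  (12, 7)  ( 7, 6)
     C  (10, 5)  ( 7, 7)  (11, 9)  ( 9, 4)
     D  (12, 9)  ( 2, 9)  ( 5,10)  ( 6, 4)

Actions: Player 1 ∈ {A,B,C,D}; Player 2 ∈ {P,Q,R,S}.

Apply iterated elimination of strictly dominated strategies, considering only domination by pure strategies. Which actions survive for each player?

P2 drop Q (R beats it: A:7>0 B:7>5 C:9>7 D:10>9)
P2 drop S (R beats it: A:7>6 B:7>6 C:9>4 D:10>4)
P1 drop A (B beats it: P:8>7 R:12>8)
P1→{B,C,D} P2→{P,R}

Remaining: P1:{B,C,D} P2:{P,R}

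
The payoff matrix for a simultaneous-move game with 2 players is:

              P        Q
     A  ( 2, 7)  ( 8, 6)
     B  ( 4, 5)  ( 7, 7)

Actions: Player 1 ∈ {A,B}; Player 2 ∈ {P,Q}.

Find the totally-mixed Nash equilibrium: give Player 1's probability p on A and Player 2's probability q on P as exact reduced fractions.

(p,q) = (2/3, 1/3)

P1 indiff ⇒ q·2+(1-q)·8 = q·4+(1-q)·7 ⇒ q(-2) = (1-q)(-1) ⇒ q = 1/3
P2 indiff ⇒ p·7+(1-p)·5 = p·6+(1-p)·7 ⇒ p(1) = (1-p)(2) ⇒ p = 2/3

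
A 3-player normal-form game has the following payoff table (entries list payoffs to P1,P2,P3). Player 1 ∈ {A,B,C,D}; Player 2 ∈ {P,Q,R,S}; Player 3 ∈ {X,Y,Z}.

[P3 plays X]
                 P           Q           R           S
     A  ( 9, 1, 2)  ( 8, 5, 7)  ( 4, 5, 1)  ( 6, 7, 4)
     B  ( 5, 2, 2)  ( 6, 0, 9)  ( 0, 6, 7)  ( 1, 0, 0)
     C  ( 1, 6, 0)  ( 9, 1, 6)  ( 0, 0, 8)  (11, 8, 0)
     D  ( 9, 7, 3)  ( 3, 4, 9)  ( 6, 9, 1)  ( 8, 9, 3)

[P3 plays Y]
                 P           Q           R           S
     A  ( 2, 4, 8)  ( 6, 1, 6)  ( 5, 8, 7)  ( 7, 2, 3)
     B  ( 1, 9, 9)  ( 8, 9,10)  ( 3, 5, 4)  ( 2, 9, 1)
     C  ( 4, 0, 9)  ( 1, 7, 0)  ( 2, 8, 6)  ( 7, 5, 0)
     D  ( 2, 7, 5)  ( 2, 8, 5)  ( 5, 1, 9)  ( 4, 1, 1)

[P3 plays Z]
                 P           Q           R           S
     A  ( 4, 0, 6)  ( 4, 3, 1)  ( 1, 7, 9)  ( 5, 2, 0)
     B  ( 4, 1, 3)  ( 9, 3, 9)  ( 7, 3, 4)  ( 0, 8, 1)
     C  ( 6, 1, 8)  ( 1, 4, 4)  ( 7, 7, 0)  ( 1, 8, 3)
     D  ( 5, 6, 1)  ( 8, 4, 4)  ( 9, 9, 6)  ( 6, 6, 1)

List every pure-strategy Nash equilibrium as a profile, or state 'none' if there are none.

Nash profiles: (B,Q,Y)

(A,P,X): not NE [P2→S gives 7>1; P3→Y gives 8>2]
(A,P,Y): not NE [P1→C gives 4>2; P2→R gives 8>4]
(A,P,Z): not NE [P1→C gives 6>4; P2→R gives 7>0; P3→Y gives 8>6]
(A,Q,X): not NE [P1→C gives 9>8; P2→S gives 7>5]
(A,Q,Y): not NE [P1→B gives 8>6; P2→R gives 8>1; P3→X gives 7>6]
(A,Q,Z): not NE [P1→B gives 9>4; P2→R gives 7>3; P3→X gives 7>1]
(A,R,X): not NE [P1→D gives 6>4; P2→S gives 7>5; P3→Z gives 9>1]
(A,R,Y): not NE [P3→Z gives 9>7]
(A,R,Z): not NE [P1→D gives 9>1]
(A,S,X): not NE [P1→C gives 11>6]
(A,S,Y): not NE [P2→R gives 8>2; P3→X gives 4>3]
(A,S,Z): not NE [P1→D gives 6>5; P2→R gives 7>2; P3→X gives 4>0]
(B,P,X): not NE [P1→D gives 9>5; P2→R gives 6>2; P3→Y gives 9>2]
(B,P,Y): not NE [P1→C gives 4>1]
(B,P,Z): not NE [P1→C gives 6>4; P2→S gives 8>1; P3→Y gives 9>3]
(B,Q,X): not NE [P1→C gives 9>6; P2→R gives 6>0; P3→Y gives 10>9]
(B,Q,Y): NE
(B,Q,Z): not NE [P2→S gives 8>3; P3→Y gives 10>9]
(B,R,X): not NE [P1→D gives 6>0]
(B,R,Y): not NE [P1→D gives 5>3; P2→S gives 9>5; P3→X gives 7>4]
(B,R,Z): not NE [P1→D gives 9>7; P2→S gives 8>3; P3→X gives 7>4]
(B,S,X): not NE [P1→C gives 11>1; P2→R gives 6>0; P3→Z gives 1>0]
(B,S,Y): not NE [P1→C gives 7>2]
(B,S,Z): not NE [P1→D gives 6>0]
(C,P,X): not NE [P1→D gives 9>1; P2→S gives 8>6; P3→Y gives 9>0]
(C,P,Y): not NE [P2→R gives 8>0]
(C,P,Z): not NE [P2→S gives 8>1; P3→Y gives 9>8]
(C,Q,X): not NE [P2→S gives 8>1]
(C,Q,Y): not NE [P1→B gives 8>1; P2→R gives 8>7; P3→X gives 6>0]
(C,Q,Z): not NE [P1→B gives 9>1; P2→S gives 8>4; P3→X gives 6>4]
(C,R,X): not NE [P1→D gives 6>0; P2→S gives 8>0]
(C,R,Y): not NE [P1→D gives 5>2; P3→X gives 8>6]
(C,R,Z): not NE [P1→D gives 9>7; P2→S gives 8>7; P3→X gives 8>0]
(C,S,X): not NE [P3→Z gives 3>0]
(C,S,Y): not NE [P2→R gives 8>5; P3→Z gives 3>0]
(C,S,Z): not NE [P1→D gives 6>1]
(D,P,X): not NE [P2→S gives 9>7; P3→Y gives 5>3]
(D,P,Y): not NE [P1→C gives 4>2; P2→Q gives 8>7]
(D,P,Z): not NE [P1→C gives 6>5; P2→R gives 9>6; P3→Y gives 5>1]
(D,Q,X): not NE [P1→C gives 9>3; P2→S gives 9>4]
(D,Q,Y): not NE [P1→B gives 8>2; P3→X gives 9>5]
(D,Q,Z): not NE [P1→B gives 9>8; P2→R gives 9>4; P3→X gives 9>4]
(D,R,X): not NE [P3→Y gives 9>1]
(D,R,Y): not NE [P2→Q gives 8>1]
(D,R,Z): not NE [P3→Y gives 9>6]
(D,S,X): not NE [P1→C gives 11>8]
(D,S,Y): not NE [P1→C gives 7>4; P2→Q gives 8>1; P3→X gives 3>1]
(D,S,Z): not NE [P2→R gives 9>6; P3→X gives 3>1]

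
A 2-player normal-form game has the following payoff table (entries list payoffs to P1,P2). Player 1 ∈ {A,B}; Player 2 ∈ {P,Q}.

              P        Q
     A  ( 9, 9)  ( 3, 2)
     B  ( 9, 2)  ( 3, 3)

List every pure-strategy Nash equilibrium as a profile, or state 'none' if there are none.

(A,P): NE
(A,Q): not NE [P2→P gives 9>2]
(B,P): not NE [P2→Q gives 3>2]
(B,Q): NE

PSNE = {(A,P), (B,Q)}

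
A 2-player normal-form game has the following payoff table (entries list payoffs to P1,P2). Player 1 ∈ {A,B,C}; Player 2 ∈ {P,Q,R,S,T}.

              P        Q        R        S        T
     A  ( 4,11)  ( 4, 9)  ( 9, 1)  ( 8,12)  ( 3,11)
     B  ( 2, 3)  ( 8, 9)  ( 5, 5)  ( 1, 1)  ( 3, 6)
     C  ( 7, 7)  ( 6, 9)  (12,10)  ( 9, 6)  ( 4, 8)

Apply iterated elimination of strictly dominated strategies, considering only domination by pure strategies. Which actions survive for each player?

Survivors P1:{B,C} P2:{Q,R}

P1 drop A (C beats it: P:7>4 Q:6>4 R:12>9 S:9>8 T:4>3)
P2 drop P (Q beats it: B:9>3 C:9>7)
P2 drop S (Q beats it: B:9>1 C:9>6)
P2 drop T (Q beats it: B:9>6 C:9>8)
P1→{B,C} P2→{Q,R}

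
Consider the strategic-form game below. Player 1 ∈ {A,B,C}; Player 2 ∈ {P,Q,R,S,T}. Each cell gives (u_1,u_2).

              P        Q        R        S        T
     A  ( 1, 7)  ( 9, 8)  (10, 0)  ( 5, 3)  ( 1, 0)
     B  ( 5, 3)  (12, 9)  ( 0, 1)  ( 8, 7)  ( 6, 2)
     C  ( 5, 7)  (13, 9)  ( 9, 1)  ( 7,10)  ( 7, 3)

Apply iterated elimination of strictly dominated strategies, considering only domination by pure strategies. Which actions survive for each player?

Remaining: P1:{B,C} P2:{Q,S}

P2 drop P (Q beats it: A:8>7 B:9>3 C:9>7)
P2 drop R (Q beats it: A:8>0 B:9>1 C:9>1)
P1 drop A (B beats it: Q:12>9 S:8>5 T:6>1)
P2 drop T (Q beats it: B:9>2 C:9>3)
P1→{B,C} P2→{Q,S}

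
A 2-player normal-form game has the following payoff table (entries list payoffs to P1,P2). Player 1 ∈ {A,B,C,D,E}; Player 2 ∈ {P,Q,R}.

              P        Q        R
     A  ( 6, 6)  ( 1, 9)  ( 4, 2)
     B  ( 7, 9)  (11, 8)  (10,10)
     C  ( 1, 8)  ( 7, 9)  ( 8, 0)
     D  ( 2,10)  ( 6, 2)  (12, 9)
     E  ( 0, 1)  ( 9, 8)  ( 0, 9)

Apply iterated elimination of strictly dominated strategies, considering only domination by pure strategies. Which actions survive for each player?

Survivors P1:{B,D} P2:{P,R}

P1 drop A (B beats it: P:7>6 Q:11>1 R:10>4)
P1 drop C (B beats it: P:7>1 Q:11>7 R:10>8)
P1 drop E (B beats it: P:7>0 Q:11>9 R:10>0)
P2 drop Q (P beats it: B:9>8 D:10>2)
P1→{B,D} P2→{P,R}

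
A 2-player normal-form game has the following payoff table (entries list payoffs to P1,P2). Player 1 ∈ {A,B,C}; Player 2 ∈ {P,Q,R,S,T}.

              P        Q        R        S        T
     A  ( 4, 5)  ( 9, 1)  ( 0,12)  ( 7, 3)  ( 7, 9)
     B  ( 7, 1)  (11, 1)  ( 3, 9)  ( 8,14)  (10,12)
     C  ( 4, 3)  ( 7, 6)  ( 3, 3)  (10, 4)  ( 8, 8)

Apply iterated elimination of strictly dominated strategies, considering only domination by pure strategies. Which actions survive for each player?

IESDS → P1:{B,C} P2:{S,T}

P1 drop A (B beats it: P:7>4 Q:11>9 R:3>0 S:8>7 T:10>7)
P2 drop P (S beats it: B:14>1 C:4>3)
P2 drop Q (T beats it: B:12>1 C:8>6)
P2 drop R (S beats it: B:14>9 C:4>3)
P1→{B,C} P2→{S,T}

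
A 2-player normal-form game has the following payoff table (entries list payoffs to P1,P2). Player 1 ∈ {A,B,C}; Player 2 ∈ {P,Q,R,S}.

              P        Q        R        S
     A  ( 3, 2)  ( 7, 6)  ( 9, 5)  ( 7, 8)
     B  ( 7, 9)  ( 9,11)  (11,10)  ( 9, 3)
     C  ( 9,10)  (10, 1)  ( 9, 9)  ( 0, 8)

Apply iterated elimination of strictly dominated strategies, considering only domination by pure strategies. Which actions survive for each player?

Survivors P1:{B,C} P2:{P,Q,R}

P1 drop A (B beats it: P:7>3 Q:9>7 R:11>9 S:9>7)
P2 drop S (P beats it: B:9>3 C:10>8)
P1→{B,C} P2→{P,Q,R}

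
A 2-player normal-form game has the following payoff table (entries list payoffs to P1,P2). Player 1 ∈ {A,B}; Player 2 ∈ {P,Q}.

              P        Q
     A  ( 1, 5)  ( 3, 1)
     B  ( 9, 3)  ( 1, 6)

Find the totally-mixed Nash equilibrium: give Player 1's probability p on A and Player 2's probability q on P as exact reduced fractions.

P1 mixes 3/7 on A; P2 mixes 1/5 on P

P1 indiff ⇒ q·1+(1-q)·3 = q·9+(1-q)·1 ⇒ q(-8) = (1-q)(-2) ⇒ q = 1/5
P2 indiff ⇒ p·5+(1-p)·3 = p·1+(1-p)·6 ⇒ p(4) = (1-p)(3) ⇒ p = 3/7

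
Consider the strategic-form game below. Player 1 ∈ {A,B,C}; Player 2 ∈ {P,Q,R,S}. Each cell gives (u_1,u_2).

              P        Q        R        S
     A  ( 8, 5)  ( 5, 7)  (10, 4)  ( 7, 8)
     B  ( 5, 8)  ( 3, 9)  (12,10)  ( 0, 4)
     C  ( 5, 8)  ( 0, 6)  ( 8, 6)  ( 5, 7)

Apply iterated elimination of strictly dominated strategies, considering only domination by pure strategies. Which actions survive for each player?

Remaining: P1:{A,B} P2:{Q,R,S}

P1 drop C (A beats it: P:8>5 Q:5>0 R:10>8 S:7>5)
P2 drop P (Q beats it: A:7>5 B:9>8)
P1→{A,B} P2→{Q,R,S}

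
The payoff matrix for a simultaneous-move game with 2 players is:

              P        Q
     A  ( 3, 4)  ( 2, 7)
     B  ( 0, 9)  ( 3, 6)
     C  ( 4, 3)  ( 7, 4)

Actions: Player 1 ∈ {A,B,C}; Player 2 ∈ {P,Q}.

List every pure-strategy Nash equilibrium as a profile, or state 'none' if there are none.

(A,P): not NE [P1→C gives 4>3; P2→Q gives 7>4]
(A,Q): not NE [P1→C gives 7>2]
(B,P): not NE [P1→C gives 4>0]
(B,Q): not NE [P1→C gives 7>3; P2→P gives 9>6]
(C,P): not NE [P2→Q gives 4>3]
(C,Q): NE

NE set: (C,Q)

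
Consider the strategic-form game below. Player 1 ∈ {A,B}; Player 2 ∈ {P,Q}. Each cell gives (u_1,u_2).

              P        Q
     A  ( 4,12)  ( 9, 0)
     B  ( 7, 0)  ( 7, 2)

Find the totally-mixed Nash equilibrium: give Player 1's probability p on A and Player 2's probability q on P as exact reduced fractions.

P1 indiff ⇒ q·4+(1-q)·9 = q·7+(1-q)·7 ⇒ q(-3) = (1-q)(-2) ⇒ q = 2/5
P2 indiff ⇒ p·12+(1-p)·0 = p·0+(1-p)·2 ⇒ p(12) = (1-p)(2) ⇒ p = 1/7

P1 mixes 1/7 on A; P2 mixes 2/5 on P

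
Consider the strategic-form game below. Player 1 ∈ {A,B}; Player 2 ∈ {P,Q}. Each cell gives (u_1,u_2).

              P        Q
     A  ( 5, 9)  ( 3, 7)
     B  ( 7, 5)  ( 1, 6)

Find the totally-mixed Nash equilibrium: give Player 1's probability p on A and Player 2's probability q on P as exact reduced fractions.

P1 mixes 1/3 on A; P2 mixes 1/2 on P

P1 indiff ⇒ q·5+(1-q)·3 = q·7+(1-q)·1 ⇒ q(-2) = (1-q)(-2) ⇒ q = 1/2
P2 indiff ⇒ p·9+(1-p)·5 = p·7+(1-p)·6 ⇒ p(2) = (1-p)(1) ⇒ p = 1/3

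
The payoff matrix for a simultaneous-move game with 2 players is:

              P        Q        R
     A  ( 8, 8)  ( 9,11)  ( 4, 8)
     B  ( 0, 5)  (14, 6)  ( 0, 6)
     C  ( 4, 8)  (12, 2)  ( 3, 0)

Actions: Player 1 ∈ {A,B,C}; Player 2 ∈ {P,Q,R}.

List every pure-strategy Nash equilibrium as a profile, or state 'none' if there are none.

(A,P): not NE [P2→Q gives 11>8]
(A,Q): not NE [P1→B gives 14>9]
(A,R): not NE [P2→Q gives 11>8]
(B,P): not NE [P1→A gives 8>0; P2→R gives 6>5]
(B,Q): NE
(B,R): not NE [P1→A gives 4>0]
(C,P): not NE [P1→A gives 8>4]
(C,Q): not NE [P1→B gives 14>12; P2→P gives 8>2]
(C,R): not NE [P1→A gives 4>3; P2→P gives 8>0]

NE set: (B,Q)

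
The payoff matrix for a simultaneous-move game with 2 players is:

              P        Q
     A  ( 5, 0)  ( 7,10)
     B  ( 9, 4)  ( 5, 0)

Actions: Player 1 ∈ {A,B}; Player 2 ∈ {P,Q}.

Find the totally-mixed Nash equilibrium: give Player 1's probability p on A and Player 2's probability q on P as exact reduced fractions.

p=2/7, q=1/3

P1 indiff ⇒ q·5+(1-q)·7 = q·9+(1-q)·5 ⇒ q(-4) = (1-q)(-2) ⇒ q = 1/3
P2 indiff ⇒ p·0+(1-p)·4 = p·10+(1-p)·0 ⇒ p(-10) = (1-p)(-4) ⇒ p = 2/7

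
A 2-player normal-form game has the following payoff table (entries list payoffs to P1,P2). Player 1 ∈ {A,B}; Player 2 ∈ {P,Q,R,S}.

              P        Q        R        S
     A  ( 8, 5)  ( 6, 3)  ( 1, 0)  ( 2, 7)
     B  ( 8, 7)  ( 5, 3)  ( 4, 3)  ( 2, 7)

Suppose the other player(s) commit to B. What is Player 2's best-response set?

u_2(P vs B) = 7
u_2(Q vs B) = 3
u_2(R vs B) = 3
u_2(S vs B) = 7
max payoff 7 at {P,S}

BR_2 = {P,S}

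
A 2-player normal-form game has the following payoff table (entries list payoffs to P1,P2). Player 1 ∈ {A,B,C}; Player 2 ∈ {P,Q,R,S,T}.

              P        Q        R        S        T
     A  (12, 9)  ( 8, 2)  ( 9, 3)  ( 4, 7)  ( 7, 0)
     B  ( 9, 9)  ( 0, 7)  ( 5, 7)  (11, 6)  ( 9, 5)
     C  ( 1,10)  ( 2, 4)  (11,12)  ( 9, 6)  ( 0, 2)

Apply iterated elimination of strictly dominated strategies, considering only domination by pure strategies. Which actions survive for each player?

Survivors P1:{A,C} P2:{P,R}

P2 drop Q (P beats it: A:9>2 B:9>7 C:10>4)
P2 drop S (P beats it: A:9>7 B:9>6 C:10>6)
P2 drop T (P beats it: A:9>0 B:9>5 C:10>2)
P1 drop B (A beats it: P:12>9 R:9>5)
P1→{A,C} P2→{P,R}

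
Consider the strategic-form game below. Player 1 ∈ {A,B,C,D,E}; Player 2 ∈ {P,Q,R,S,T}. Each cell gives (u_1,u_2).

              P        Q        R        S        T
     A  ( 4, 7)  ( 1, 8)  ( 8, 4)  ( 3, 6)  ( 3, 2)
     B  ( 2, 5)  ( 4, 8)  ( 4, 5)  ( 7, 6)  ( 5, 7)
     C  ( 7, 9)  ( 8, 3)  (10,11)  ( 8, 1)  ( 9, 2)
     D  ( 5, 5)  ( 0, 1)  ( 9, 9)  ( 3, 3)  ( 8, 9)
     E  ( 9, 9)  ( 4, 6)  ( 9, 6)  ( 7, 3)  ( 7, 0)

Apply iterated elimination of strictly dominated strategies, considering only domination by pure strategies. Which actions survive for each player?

IESDS → P1:{C,E} P2:{P,R}

P1 drop A (C beats it: P:7>4 Q:8>1 R:10>8 S:8>3 T:9>3)
P1 drop B (C beats it: P:7>2 Q:8>4 R:10>4 S:8>7 T:9>5)
P1 drop D (C beats it: P:7>5 Q:8>0 R:10>9 S:8>3 T:9>8)
P2 drop Q (P beats it: C:9>3 E:9>6)
P2 drop S (P beats it: C:9>1 E:9>3)
P2 drop T (P beats it: C:9>2 E:9>0)
P1→{C,E} P2→{P,R}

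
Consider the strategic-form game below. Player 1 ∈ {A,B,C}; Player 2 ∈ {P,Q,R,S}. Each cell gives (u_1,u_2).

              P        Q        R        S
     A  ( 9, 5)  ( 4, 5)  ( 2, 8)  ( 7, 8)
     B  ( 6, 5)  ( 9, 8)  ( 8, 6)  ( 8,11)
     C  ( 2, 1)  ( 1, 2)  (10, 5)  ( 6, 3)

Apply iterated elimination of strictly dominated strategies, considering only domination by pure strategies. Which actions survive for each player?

IESDS → P1:{B,C} P2:{R,S}

P2 drop P (R beats it: A:8>5 B:6>5 C:5>1)
P1 drop A (B beats it: Q:9>4 R:8>2 S:8>7)
P2 drop Q (S beats it: B:11>8 C:3>2)
P1→{B,C} P2→{R,S}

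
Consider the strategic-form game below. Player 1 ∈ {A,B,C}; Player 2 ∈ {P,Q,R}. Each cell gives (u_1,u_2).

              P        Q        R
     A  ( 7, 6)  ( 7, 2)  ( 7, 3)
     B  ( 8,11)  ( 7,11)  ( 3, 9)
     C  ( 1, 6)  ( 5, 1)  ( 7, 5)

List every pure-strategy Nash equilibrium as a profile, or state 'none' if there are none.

NE set: (B,P), (B,Q)

(A,P): not NE [P1→B gives 8>7]
(A,Q): not NE [P2→P gives 6>2]
(A,R): not NE [P2→P gives 6>3]
(B,P): NE
(B,Q): NE
(B,R): not NE [P1→C gives 7>3; P2→Q gives 11>9]
(C,P): not NE [P1→B gives 8>1]
(C,Q): not NE [P1→B gives 7>5; P2→P gives 6>1]
(C,R): not NE [P2→P gives 6>5]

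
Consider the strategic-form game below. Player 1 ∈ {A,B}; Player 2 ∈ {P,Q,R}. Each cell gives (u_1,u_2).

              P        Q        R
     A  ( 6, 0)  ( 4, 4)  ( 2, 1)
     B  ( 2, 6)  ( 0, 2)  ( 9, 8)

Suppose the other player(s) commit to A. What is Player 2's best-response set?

P2 best: {Q}

u_2(P vs A) = 0
u_2(Q vs A) = 4
u_2(R vs A) = 1
max payoff 4 at {Q}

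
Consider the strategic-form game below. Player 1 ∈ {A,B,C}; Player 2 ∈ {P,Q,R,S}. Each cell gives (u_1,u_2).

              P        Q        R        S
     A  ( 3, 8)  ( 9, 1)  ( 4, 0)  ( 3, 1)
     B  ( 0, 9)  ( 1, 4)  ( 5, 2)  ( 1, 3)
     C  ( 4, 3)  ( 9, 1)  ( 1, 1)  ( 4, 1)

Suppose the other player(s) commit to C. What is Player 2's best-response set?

argmax u_2 = {P}

u_2(P vs C) = 3
u_2(Q vs C) = 1
u_2(R vs C) = 1
u_2(S vs C) = 1
max payoff 3 at {P}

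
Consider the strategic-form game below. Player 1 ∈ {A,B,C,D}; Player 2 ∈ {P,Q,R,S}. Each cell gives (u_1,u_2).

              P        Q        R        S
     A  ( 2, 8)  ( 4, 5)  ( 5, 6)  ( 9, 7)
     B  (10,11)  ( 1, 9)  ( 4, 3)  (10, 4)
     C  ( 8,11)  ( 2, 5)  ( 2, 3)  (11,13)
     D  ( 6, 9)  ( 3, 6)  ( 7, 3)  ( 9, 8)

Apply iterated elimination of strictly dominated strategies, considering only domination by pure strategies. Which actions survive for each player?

Remaining: P1:{B,C} P2:{P,S}

P2 drop Q (P beats it: A:8>5 B:11>9 C:11>5 D:9>6)
P2 drop R (P beats it: A:8>6 B:11>3 C:11>3 D:9>3)
P1 drop A (B beats it: P:10>2 S:10>9)
P1 drop D (B beats it: P:10>6 S:10>9)
P1→{B,C} P2→{P,S}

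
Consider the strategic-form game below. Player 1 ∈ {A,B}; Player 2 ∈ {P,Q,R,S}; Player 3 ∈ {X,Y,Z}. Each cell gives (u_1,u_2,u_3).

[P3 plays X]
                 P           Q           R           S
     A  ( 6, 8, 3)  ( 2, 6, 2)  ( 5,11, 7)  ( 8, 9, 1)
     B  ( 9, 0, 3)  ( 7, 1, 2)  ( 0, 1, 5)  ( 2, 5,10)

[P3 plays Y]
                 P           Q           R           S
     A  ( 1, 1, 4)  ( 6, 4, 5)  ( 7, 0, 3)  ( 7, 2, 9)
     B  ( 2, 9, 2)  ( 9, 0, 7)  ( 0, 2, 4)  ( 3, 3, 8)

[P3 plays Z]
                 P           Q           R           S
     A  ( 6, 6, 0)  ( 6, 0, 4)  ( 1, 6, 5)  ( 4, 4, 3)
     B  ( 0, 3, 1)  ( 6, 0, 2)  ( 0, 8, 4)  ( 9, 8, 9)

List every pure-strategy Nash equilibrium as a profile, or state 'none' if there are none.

(A,P,X): not NE [P1→B gives 9>6; P2→R gives 11>8; P3→Y gives 4>3]
(A,P,Y): not NE [P1→B gives 2>1; P2→Q gives 4>1]
(A,P,Z): not NE [P3→Y gives 4>0]
(A,Q,X): not NE [P1→B gives 7>2; P2→R gives 11>6; P3→Y gives 5>2]
(A,Q,Y): not NE [P1→B gives 9>6]
(A,Q,Z): not NE [P2→R gives 6>0; P3→Y gives 5>4]
(A,R,X): NE
(A,R,Y): not NE [P2→Q gives 4>0; P3→X gives 7>3]
(A,R,Z): not NE [P3→X gives 7>5]
(A,S,X): not NE [P2→R gives 11>9; P3→Y gives 9>1]
(A,S,Y): not NE [P2→Q gives 4>2]
(A,S,Z): not NE [P1→B gives 9>4; P2→R gives 6>4; P3→Y gives 9>3]
(B,P,X): not NE [P2→S gives 5>0]
(B,P,Y): not NE [P3→X gives 3>2]
(B,P,Z): not NE [P1→A gives 6>0; P2→S gives 8>3; P3→X gives 3>1]
(B,Q,X): not NE [P2→S gives 5>1; P3→Y gives 7>2]
(B,Q,Y): not NE [P2→P gives 9>0]
(B,Q,Z): not NE [P2→S gives 8>0; P3→Y gives 7>2]
(B,R,X): not NE [P1→A gives 5>0; P2→S gives 5>1]
(B,R,Y): not NE [P1→A gives 7>0; P2→P gives 9>2; P3→X gives 5>4]
(B,R,Z): not NE [P1→A gives 1>0; P3→X gives 5>4]
(B,S,X): not NE [P1→A gives 8>2]
(B,S,Y): not NE [P1→A gives 7>3; P2→P gives 9>3; P3→X gives 10>8]
(B,S,Z): not NE [P3→X gives 10>9]

NE set: (A,R,X)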